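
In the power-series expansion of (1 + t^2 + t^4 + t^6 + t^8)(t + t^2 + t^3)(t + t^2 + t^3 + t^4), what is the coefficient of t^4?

(1 + t^2 + t^4 + t^6 + t^8) has coefficients 1,0,1,0,1 for degrees 0…4.
(t + t^2 + t^3) has coefficients 0,1,1,1,0 for degrees 0…4.
Finally multiplying by (t + t^2 + t^3 + t^4), the product of all factors after the first has coefficients 0,0,1,2,3 for degrees 0…4.
[t^4] = 1·3 + 1·1 + 1·0 = 4.

4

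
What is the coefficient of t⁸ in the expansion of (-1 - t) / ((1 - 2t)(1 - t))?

Partial fractions give a closed form: a_n = (-3)·2^n + (2)·1^n.
At n = 8: a_8 = -766.

-766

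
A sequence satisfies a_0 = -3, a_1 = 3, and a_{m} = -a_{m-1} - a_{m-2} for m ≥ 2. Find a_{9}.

The ordinary generating function has denominator 1 + z + z^2.
Iterating the recurrence: a_0,…,a_{9} = -3, 3, 0, -3, 3, 0, -3, 3, 0, -3.

-3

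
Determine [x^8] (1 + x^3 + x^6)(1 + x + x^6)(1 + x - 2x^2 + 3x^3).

(1 + x^3 + x^6) has coefficients 1,0,0,1,0,0,1 for degrees 0…6.
(1 + x + x^6) has coefficients 1,1,0,0,0,0,1,0,0 for degrees 0…8.
Finally multiplying by (1 + x - 2x^2 + 3x^3), the product of all factors after the first has coefficients 1,2,-1,1,3,0,1,1,-2 for degrees 0…8.
[x^8] = 1·(-2) + 1·0 + 1·(-1) = -3.

-3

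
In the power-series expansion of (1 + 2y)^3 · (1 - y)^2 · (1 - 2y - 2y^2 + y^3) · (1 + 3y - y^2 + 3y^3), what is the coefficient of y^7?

-57

(1 + 2y)^3 has coefficients 1,6,12,8 for degrees 0…3.
(1 - y)^2 has coefficients 1,-2,1,0,0,0,0,0 for degrees 0…7.
Multiplying by (1 - 2y - 2y^2 + y^3) gives running coefficients 1,-4,3,3,-4,1,0,0 for degrees 0…7.
Finally multiplying by (1 + 3y - y^2 + 3y^3), the product of all factors after the first has coefficients 1,-1,-10,19,-10,-5,16,-13 for degrees 0…7.
[y^7] = 1·(-13) + 6·16 + 12·(-5) + 8·(-10) = -57.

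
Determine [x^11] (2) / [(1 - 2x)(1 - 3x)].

Partial fractions give a closed form: a_n = (-4)·2^n + (6)·3^n.
At n = 11: a_11 = 1054690.

1054690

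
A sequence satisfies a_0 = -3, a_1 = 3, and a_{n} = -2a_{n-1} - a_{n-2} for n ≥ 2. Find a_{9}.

The ordinary generating function has denominator 1 + 2z + z^2.
Iterating the recurrence: a_0,…,a_{9} = -3, 3, -3, 3, -3, 3, -3, 3, -3, 3.

3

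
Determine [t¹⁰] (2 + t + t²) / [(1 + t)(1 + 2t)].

The denominator gives the recurrence a_n = −3a_(n−1) − 2a_(n−2) for n ≥ 3; the numerator fixes a_0 = 2, a_1 = -5, a_2 = 12.
Iterating: 2, -5, 12, -26, 54, -110, 222, -446, 894, -1790, 3582, so a_10 = 3582.

3582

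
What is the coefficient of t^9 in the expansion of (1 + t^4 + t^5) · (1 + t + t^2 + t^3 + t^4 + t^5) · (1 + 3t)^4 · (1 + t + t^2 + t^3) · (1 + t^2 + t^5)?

(1 + t^4 + t^5) has coefficients 1,0,0,0,1,1 for degrees 0…5.
(1 + t + t^2 + t^3 + t^4 + t^5) has coefficients 1,1,1,1,1,1,0,0,0,0 for degrees 0…9.
Multiplying by (1 + 3t)^4 gives running coefficients 1,13,67,175,256,256,255,243,189,81 for degrees 0…9.
Multiplying by (1 + t + t^2 + t^3) gives running coefficients 1,14,81,256,511,754,942,1010,943,768 for degrees 0…9.
Finally multiplying by (1 + t^2 + t^5), the product of all factors after the first has coefficients 1,14,82,270,592,1011,1467,1845,2141,2289 for degrees 0…9.
[t^9] = 1·2289 + 1·1011 + 1·592 = 3892.

3892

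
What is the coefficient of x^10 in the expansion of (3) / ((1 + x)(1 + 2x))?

6141

Partial fractions give a closed form: a_n = (-3)·(-1)^n + (6)·(-2)^n.
At n = 10: a_10 = 6141.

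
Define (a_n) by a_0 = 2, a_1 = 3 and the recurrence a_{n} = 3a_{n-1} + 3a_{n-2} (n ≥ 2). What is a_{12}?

8819442

The ordinary generating function has denominator 1 - 3q - 3q^2.
Iterating the recurrence: a_0,…,a_{12} = 2, 3, 15, 54, 207, 783, 2970, 11259, 42687, 161838, 613575, 2326239, 8819442.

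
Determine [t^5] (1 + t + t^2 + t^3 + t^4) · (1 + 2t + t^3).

3

(1 + t + t^2 + t^3 + t^4) has coefficients 1,1,1,1,1 for degrees 0…4.
(1 + 2t + t^3) has coefficients 1,2,0,1,0,0 for degrees 0…5.
[t^5] = 1·0 + 1·0 + 1·1 + 1·0 + 1·2 = 3.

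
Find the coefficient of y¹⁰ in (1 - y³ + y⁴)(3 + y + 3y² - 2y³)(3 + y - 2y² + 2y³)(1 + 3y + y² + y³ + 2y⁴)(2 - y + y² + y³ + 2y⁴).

129

(1 - y³ + y⁴) has coefficients 1,0,0,-1,1 for degrees 0…4.
(3 + y + 3y² - 2y³) has coefficients 3,1,3,-2,0,0,0,0,0,0,0 for degrees 0…10.
Multiplying by (3 + y - 2y² + 2y³) gives running coefficients 9,6,4,1,-6,10,-4,0,0,0,0 for degrees 0…10.
Multiplying by (1 + 3y + y² + y³ + 2y⁴) gives running coefficients 9,33,31,28,25,9,29,-6,-6,16,-8 for degrees 0…10.
Finally multiplying by (2 - y + y² + y³ + 2y⁴), the product of all factors after the first has coefficients 18,57,38,67,104,118,164,49,82,79,14 for degrees 0…10.
[y¹⁰] = 1·14 − 1·49 + 1·164 = 129.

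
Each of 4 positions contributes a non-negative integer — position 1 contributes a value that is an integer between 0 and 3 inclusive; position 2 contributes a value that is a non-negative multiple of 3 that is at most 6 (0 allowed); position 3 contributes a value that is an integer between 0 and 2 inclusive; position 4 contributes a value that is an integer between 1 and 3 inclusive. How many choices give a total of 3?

6

The generating function for the choices is (1 + q + q² + q³)·(1 + q³ + q⁶)·(1 + q + q²)·(q + q² + q³); the count is [q³].
(1 + q + q² + q³) has coefficients 1,1,1,1 for degrees 0…3.
(1 + q³ + q⁶) has coefficients 1,0,0,1 for degrees 0…3.
Multiplying by (1 + q + q²) gives running coefficients 1,1,1,1 for degrees 0…3.
Finally multiplying by (q + q² + q³), the product of all factors after the first has coefficients 0,1,2,3 for degrees 0…3.
[q³] = 1·3 + 1·2 + 1·1 + 1·0 = 6.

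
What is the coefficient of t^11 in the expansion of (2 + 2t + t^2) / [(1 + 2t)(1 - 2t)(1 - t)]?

Partial fractions give a closed form: a_n = (5/12)·(-2)^n + (13/4)·2^n + (-5/3)·1^n.
At n = 11: a_11 = 5801.

5801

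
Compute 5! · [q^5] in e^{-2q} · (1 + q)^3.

-32

The EGF product rule gives c_5 = Σ_{k_1+k_2=5} C(5; k_1,k_2) · ∏ g_i(k_i), where e^{-2q} gives (-2)^k; (1+q)^3 gives the falling factorial (3)_k.
g_1(k) for k = 0…5: 1, -2, 4, -8, 16, -32.
g_2(k) for k = 0…5: 1, 3, 6, 6, 0, 0.
c_5 = Σ_k C(5,k)·g_1(k)·g_2(5−k) = 10·4·6 + 10·(-8)·6 + 5·16·3 + 1·(-32)·1 = 240 − 480 + 240 − 32 = -32.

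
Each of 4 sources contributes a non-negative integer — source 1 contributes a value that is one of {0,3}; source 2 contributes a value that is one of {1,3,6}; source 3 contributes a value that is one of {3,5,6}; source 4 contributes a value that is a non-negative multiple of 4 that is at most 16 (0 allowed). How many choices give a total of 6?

2

The generating function for the choices is (1 + z^3)·(z + z^3 + z^6)·(z^3 + z^5 + z^6)·(1 + z^4 + z^8 + z^12 + z^16); the count is [z^6].
(1 + z^3) has coefficients 1,0,0,1 for degrees 0…3.
(z + z^3 + z^6) has coefficients 0,1,0,1,0,0,1 for degrees 0…6.
Multiplying by (z^3 + z^5 + z^6) gives running coefficients 0,0,0,0,1,0,2 for degrees 0…6.
Finally multiplying by (1 + z^4 + z^8 + z^12 + z^16), the product of all factors after the first has coefficients 0,0,0,0,1,0,2 for degrees 0…6.
[z^6] = 1·2 + 1·0 = 2.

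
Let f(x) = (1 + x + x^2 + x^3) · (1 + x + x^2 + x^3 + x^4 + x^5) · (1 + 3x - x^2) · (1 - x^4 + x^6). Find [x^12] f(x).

7

(1 + x + x^2 + x^3) has coefficients 1,1,1,1 for degrees 0…3.
(1 + x + x^2 + x^3 + x^4 + x^5) has coefficients 1,1,1,1,1,1,0,0,0,0,0,0,0 for degrees 0…12.
Multiplying by (1 + 3x - x^2) gives running coefficients 1,4,3,3,3,3,2,-1,0,0,0,0,0 for degrees 0…12.
Finally multiplying by (1 - x^4 + x^6), the product of all factors after the first has coefficients 1,4,3,3,2,-1,0,0,0,0,1,4,2 for degrees 0…12.
[x^12] = 1·2 + 1·4 + 1·1 + 1·0 = 7.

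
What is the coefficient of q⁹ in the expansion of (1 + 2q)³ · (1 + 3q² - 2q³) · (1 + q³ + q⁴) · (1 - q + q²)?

8

(1 + 2q)³ has coefficients 1,6,12,8 for degrees 0…3.
(1 + 3q² - 2q³) has coefficients 1,0,3,-2,0,0,0,0,0,0 for degrees 0…9.
Multiplying by (1 + q³ + q⁴) gives running coefficients 1,0,3,-1,1,3,1,-2,0,0 for degrees 0…9.
Finally multiplying by (1 - q + q²), the product of all factors after the first has coefficients 1,-1,4,-4,5,1,-1,0,3,-2 for degrees 0…9.
[q⁹] = 1·(-2) + 6·3 + 12·0 + 8·(-1) = 8.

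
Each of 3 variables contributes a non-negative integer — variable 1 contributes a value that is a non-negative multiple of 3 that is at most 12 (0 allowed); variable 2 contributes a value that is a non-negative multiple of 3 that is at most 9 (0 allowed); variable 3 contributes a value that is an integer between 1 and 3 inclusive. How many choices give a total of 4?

The generating function for the choices is (1 + t^3 + t^6 + t^9 + t^12)·(1 + t^3 + t^6 + t^9)·(t + t^2 + t^3); the count is [t^4].
(1 + t^3 + t^6 + t^9 + t^12) has coefficients 1,0,0,1,0 for degrees 0…4.
(1 + t^3 + t^6 + t^9) has coefficients 1,0,0,1,0 for degrees 0…4.
Finally multiplying by (t + t^2 + t^3), the product of all factors after the first has coefficients 0,1,1,1,1 for degrees 0…4.
[t^4] = 1·1 + 1·1 = 2.

2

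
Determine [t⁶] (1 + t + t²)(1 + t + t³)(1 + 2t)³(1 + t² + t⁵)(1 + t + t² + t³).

322

(1 + t + t²) has coefficients 1,1,1 for degrees 0…2.
(1 + t + t³) has coefficients 1,1,0,1,0,0,0 for degrees 0…6.
Multiplying by (1 + 2t)³ gives running coefficients 1,7,18,21,14,12,8 for degrees 0…6.
Multiplying by (1 + t² + t⁵) gives running coefficients 1,7,19,28,32,34,29 for degrees 0…6.
Finally multiplying by (1 + t + t² + t³), the product of all factors after the first has coefficients 1,8,27,55,86,113,123 for degrees 0…6.
[t⁶] = 1·123 + 1·113 + 1·86 = 322.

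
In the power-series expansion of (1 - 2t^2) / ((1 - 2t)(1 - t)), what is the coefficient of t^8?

257

The denominator gives the recurrence a_n = 3a_(n−1) − 2a_(n−2) for n ≥ 3; the numerator fixes a_0 = 1, a_1 = 3, a_2 = 5.
Iterating: 1, 3, 5, 9, 17, 33, 65, 129, 257, so a_8 = 257.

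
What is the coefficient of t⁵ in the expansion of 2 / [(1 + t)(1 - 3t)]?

Partial fractions give a closed form: a_n = (1/2)·(-1)^n + (3/2)·3^n.
At n = 5: a_5 = 364.

364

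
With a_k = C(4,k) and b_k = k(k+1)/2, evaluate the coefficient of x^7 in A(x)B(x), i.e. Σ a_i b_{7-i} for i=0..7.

This is [x^7] in the product of the two ordinary generating functions.
Σ = 1·28 + 4·21 + 6·15 + 4·10 + 1·6 + 0·3 + 0·1 + 0·0 = 248.

248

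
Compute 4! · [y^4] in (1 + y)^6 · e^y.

1045

The EGF product rule gives c_4 = Σ_{k_1+k_2=4} C(4; k_1,k_2) · ∏ g_i(k_i), where (1+y)^6 gives the falling factorial (6)_k; e^y gives (1)^k.
g_1(k) for k = 0…4: 1, 6, 30, 120, 360.
g_2(k) for k = 0…4: 1, 1, 1, 1, 1.
c_4 = Σ_k C(4,k)·g_1(k)·g_2(4−k) = 1·1·1 + 4·6·1 + 6·30·1 + 4·120·1 + 1·360·1 = 1 + 24 + 180 + 480 + 360 = 1045.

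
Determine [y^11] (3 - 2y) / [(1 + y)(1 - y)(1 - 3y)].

465010

The denominator gives the recurrence a_n = 3a_(n−1) + a_(n−2) − 3a_(n−3) for n ≥ 3; the numerator fixes a_0 = 3, a_1 = 7, a_2 = 24.
Iterating: 3, 7, 24, 70, 213, 637, 1914, 5740, 17223, 51667, 155004, 465010, so a_11 = 465010.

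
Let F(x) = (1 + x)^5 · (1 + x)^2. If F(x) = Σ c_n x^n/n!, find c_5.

The EGF product rule gives c_5 = Σ_{k_1+k_2=5} C(5; k_1,k_2) · ∏ g_i(k_i), where (1+x)^5 gives the falling factorial (5)_k; (1+x)^2 gives the falling factorial (2)_k.
g_1(k) for k = 0…5: 1, 5, 20, 60, 120, 120.
g_2(k) for k = 0…5: 1, 2, 2, 0, 0, 0.
c_5 = Σ_k C(5,k)·g_1(k)·g_2(5−k) = 10·60·2 + 5·120·2 + 1·120·1 = 1200 + 1200 + 120 = 2520.

2520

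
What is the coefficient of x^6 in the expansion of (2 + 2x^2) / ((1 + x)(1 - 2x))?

108

The denominator gives the recurrence a_n = a_(n−1) + 2a_(n−2) for n ≥ 3; the numerator fixes a_0 = 2, a_1 = 2, a_2 = 8.
Iterating: 2, 2, 8, 12, 28, 52, 108, so a_6 = 108.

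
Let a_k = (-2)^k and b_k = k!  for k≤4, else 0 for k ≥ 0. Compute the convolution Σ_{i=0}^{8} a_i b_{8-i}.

448

This is [x^8] in the product of the two ordinary generating functions.
Σ = 1·0 − 2·0 + 4·0 − 8·0 + 16·24 − 32·6 + 64·2 − 128·1 + 256·1 = 448.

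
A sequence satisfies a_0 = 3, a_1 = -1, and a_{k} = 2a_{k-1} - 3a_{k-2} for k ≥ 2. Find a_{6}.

The ordinary generating function has denominator 1 - 2z + 3z^2.
Iterating the recurrence: a_0,…,a_{6} = 3, -1, -11, -19, -5, 47, 109.

109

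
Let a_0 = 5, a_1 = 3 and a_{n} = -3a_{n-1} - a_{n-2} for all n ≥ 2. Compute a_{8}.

The ordinary generating function has denominator 1 + 3z + z^2.
Iterating the recurrence: a_0,…,a_{8} = 5, 3, -14, 39, -103, 270, -707, 1851, -4846.

-4846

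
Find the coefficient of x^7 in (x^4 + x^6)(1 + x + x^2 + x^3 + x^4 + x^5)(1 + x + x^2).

5

(x^4 + x^6) has coefficients 0,0,0,0,1,0,1 for degrees 0…6.
(1 + x + x^2 + x^3 + x^4 + x^5) has coefficients 1,1,1,1,1,1,0,0 for degrees 0…7.
Finally multiplying by (1 + x + x^2), the product of all factors after the first has coefficients 1,2,3,3,3,3,2,1 for degrees 0…7.
[x^7] = 1·3 + 1·2 = 5.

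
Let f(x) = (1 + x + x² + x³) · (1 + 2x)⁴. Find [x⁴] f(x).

80

(1 + x + x² + x³) has coefficients 1,1,1,1 for degrees 0…3.
(1 + 2x)⁴ has coefficients 1,8,24,32,16 for degrees 0…4.
[x⁴] = 1·16 + 1·32 + 1·24 + 1·8 = 80.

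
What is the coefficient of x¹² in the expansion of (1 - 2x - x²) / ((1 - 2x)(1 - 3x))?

356342

The denominator gives the recurrence a_n = 5a_(n−1) − 6a_(n−2) for n ≥ 3; the numerator fixes a_0 = 1, a_1 = 3, a_2 = 8.
Iterating: 1, 3, 8, 22, 62, 178, 518, 1522, 4502, 13378, 39878, 119122, 356342, so a_12 = 356342.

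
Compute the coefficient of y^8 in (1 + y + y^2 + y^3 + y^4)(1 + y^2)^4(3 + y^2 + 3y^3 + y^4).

(1 + y + y^2 + y^3 + y^4) has coefficients 1,1,1,1,1 for degrees 0…4.
(1 + y^2)^4 has coefficients 1,0,4,0,6,0,4,0,1 for degrees 0…8.
Finally multiplying by (3 + y^2 + 3y^3 + y^4), the product of all factors after the first has coefficients 3,0,13,3,23,12,22,18,13 for degrees 0…8.
[y^8] = 1·13 + 1·18 + 1·22 + 1·12 + 1·23 = 88.

88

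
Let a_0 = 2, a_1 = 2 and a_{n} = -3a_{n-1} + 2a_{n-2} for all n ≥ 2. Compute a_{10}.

The ordinary generating function has denominator 1 + 3q - 2q^2.
Iterating the recurrence: a_0,…,a_{10} = 2, 2, -2, 10, -34, 122, -434, 1546, -5506, 19610, -69842.

-69842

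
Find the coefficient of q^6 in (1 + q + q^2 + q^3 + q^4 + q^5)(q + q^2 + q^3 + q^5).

4

(1 + q + q^2 + q^3 + q^4 + q^5) has coefficients 1,1,1,1,1,1 for degrees 0…5.
(q + q^2 + q^3 + q^5) has coefficients 0,1,1,1,0,1,0 for degrees 0…6.
[q^6] = 1·0 + 1·1 + 1·0 + 1·1 + 1·1 + 1·1 = 4.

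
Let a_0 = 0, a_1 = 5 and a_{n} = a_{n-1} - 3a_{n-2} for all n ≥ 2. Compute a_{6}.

80

The ordinary generating function has denominator 1 - q + 3q^2.
Iterating the recurrence: a_0,…,a_{6} = 0, 5, 5, -10, -25, 5, 80.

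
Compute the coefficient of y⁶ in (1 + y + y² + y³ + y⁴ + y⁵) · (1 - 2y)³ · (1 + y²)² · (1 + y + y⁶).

-4

(1 + y + y² + y³ + y⁴ + y⁵) has coefficients 1,1,1,1,1,1 for degrees 0…5.
(1 - 2y)³ has coefficients 1,-6,12,-8,0,0,0 for degrees 0…6.
Multiplying by (1 + y²)² gives running coefficients 1,-6,14,-20,25,-22,12 for degrees 0…6.
Finally multiplying by (1 + y + y⁶), the product of all factors after the first has coefficients 1,-5,8,-6,5,3,-9 for degrees 0…6.
[y⁶] = 1·(-9) + 1·3 + 1·5 + 1·(-6) + 1·8 + 1·(-5) = -4.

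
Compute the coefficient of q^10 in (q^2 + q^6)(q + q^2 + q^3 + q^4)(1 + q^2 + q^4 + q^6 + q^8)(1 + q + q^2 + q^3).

(q^2 + q^6) has coefficients 0,0,1,0,0,0,1 for degrees 0…6.
(q + q^2 + q^3 + q^4) has coefficients 0,1,1,1,1,0,0,0,0,0,0 for degrees 0…10.
Multiplying by (1 + q^2 + q^4 + q^6 + q^8) gives running coefficients 0,1,1,2,2,2,2,2,2,2,2 for degrees 0…10.
Finally multiplying by (1 + q + q^2 + q^3), the product of all factors after the first has coefficients 0,1,2,4,6,7,8,8,8,8,8 for degrees 0…10.
[q^10] = 1·8 + 1·6 = 14.

14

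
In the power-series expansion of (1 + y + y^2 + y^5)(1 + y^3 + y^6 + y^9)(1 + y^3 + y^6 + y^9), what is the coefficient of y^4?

(1 + y + y^2 + y^5) has coefficients 1,1,1,0,0 for degrees 0…4.
(1 + y^3 + y^6 + y^9) has coefficients 1,0,0,1,0 for degrees 0…4.
Finally multiplying by (1 + y^3 + y^6 + y^9), the product of all factors after the first has coefficients 1,0,0,2,0 for degrees 0…4.
[y^4] = 1·0 + 1·2 + 1·0 = 2.

2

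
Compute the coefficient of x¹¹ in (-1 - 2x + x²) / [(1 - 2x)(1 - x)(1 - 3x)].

Partial fractions give a closed form: a_n = (7)·2^n + (-1)·1^n + (-7)·3^n.
At n = 11: a_11 = -1225694.

-1225694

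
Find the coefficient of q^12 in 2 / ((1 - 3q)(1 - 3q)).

13817466

The denominator gives the recurrence a_n = 6a_(n−1) − 9a_(n−2) for n ≥ 2; the numerator fixes a_0 = 2, a_1 = 12.
Iterating: 2, 12, 54, 216, 810, 2916, 10206, 34992, 118098, 393660, 1299078, 4251528, 13817466, so a_12 = 13817466.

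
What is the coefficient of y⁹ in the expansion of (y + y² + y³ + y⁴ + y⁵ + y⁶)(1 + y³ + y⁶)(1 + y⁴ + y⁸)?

5

(y + y² + y³ + y⁴ + y⁵ + y⁶) has coefficients 0,1,1,1,1,1,1 for degrees 0…6.
(1 + y³ + y⁶) has coefficients 1,0,0,1,0,0,1,0,0,0 for degrees 0…9.
Finally multiplying by (1 + y⁴ + y⁸), the product of all factors after the first has coefficients 1,0,0,1,1,0,1,1,1,0 for degrees 0…9.
[y⁹] = 1·1 + 1·1 + 1·1 + 1·0 + 1·1 + 1·1 = 5.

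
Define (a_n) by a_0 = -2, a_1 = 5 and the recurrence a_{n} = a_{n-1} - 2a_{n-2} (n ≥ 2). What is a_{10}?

-123

The ordinary generating function has denominator 1 - x + 2x^2.
Iterating the recurrence: a_0,…,a_{10} = -2, 5, 9, -1, -19, -17, 21, 55, 13, -97, -123.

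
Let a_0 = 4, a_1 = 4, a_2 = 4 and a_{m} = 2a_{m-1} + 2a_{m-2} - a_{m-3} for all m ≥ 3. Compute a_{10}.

9244

The ordinary generating function has denominator 1 - 2x - 2x^2 + x^3.
Iterating the recurrence: a_0,…,a_{10} = 4, 4, 4, 12, 28, 76, 196, 516, 1348, 3532, 9244.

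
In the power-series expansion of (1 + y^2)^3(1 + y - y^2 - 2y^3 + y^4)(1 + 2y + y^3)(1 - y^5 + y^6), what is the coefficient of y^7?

-3

(1 + y^2)^3 has coefficients 1,0,3,0,3,0,1 for degrees 0…6.
(1 + y - y^2 - 2y^3 + y^4) has coefficients 1,1,-1,-2,1,0,0,0 for degrees 0…7.
Multiplying by (1 + 2y + y^3) gives running coefficients 1,3,1,-3,-2,1,-2,1 for degrees 0…7.
Finally multiplying by (1 - y^5 + y^6), the product of all factors after the first has coefficients 1,3,1,-3,-2,0,-4,3 for degrees 0…7.
[y^7] = 1·3 + 3·0 + 3·(-3) + 1·3 = -3.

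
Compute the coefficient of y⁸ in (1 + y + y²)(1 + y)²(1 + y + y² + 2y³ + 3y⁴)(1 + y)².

44

(1 + y + y²) has coefficients 1,1,1 for degrees 0…2.
(1 + y)² has coefficients 1,2,1,0,0,0,0,0,0 for degrees 0…8.
Multiplying by (1 + y + y² + 2y³ + 3y⁴) gives running coefficients 1,3,4,5,8,8,3,0,0 for degrees 0…8.
Finally multiplying by (1 + y)², the product of all factors after the first has coefficients 1,5,11,16,22,29,27,14,3 for degrees 0…8.
[y⁸] = 1·3 + 1·14 + 1·27 = 44.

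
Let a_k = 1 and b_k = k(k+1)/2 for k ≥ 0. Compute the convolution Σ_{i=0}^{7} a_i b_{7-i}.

84

This is [x^7] in the product of the two ordinary generating functions.
Σ = 1·28 + 1·21 + 1·15 + 1·10 + 1·6 + 1·3 + 1·1 + 1·0 = 84.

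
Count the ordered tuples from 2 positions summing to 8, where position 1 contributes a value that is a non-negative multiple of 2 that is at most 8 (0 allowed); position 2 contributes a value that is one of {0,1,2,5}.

The generating function for the choices is (1 + y² + y⁴ + y⁶ + y⁸)·(1 + y + y² + y⁵); the count is [y⁸].
(1 + y² + y⁴ + y⁶ + y⁸) has coefficients 1,0,1,0,1,0,1,0,1 for degrees 0…8.
(1 + y + y² + y⁵) has coefficients 1,1,1,0,0,1,0,0,0 for degrees 0…8.
[y⁸] = 1·0 + 1·0 + 1·0 + 1·1 + 1·1 = 2.

2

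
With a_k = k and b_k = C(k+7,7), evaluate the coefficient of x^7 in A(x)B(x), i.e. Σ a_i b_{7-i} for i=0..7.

Write out a_i and b_{7-i} for i = 0,…,7 and sum the products.
Σ = 0·3432 + 1·1716 + 2·792 + 3·330 + 4·120 + 5·36 + 6·8 + 7·1 = 5005.

5005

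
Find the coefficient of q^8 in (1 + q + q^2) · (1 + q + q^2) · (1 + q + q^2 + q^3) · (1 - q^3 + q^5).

2

(1 + q + q^2) has coefficients 1,1,1 for degrees 0…2.
(1 + q + q^2) has coefficients 1,1,1,0,0,0,0,0,0 for degrees 0…8.
Multiplying by (1 + q + q^2 + q^3) gives running coefficients 1,2,3,3,2,1,0,0,0 for degrees 0…8.
Finally multiplying by (1 - q^3 + q^5), the product of all factors after the first has coefficients 1,2,3,2,0,-1,-1,1,2 for degrees 0…8.
[q^8] = 1·2 + 1·1 + 1·(-1) = 2.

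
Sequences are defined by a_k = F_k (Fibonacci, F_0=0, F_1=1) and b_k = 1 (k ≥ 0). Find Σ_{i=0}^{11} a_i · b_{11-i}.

The convolution is the x^11 coefficient of A(x)B(x).
Σ = 0·1 + 1·1 + 1·1 + 2·1 + 3·1 + 5·1 + 8·1 + 13·1 + 21·1 + 34·1 + 55·1 + 89·1 = 232.

232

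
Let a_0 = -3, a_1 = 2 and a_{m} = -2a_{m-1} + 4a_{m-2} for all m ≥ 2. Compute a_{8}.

-15360

The ordinary generating function has denominator 1 + 2x - 4x^2.
Iterating the recurrence: a_0,…,a_{8} = -3, 2, -16, 40, -144, 448, -1472, 4736, -15360.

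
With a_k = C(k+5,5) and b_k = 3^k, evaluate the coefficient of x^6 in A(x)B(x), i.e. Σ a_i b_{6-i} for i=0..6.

7752

This is [x^6] in the product of the two ordinary generating functions.
Σ = 1·729 + 6·243 + 21·81 + 56·27 + 126·9 + 252·3 + 462·1 = 7752.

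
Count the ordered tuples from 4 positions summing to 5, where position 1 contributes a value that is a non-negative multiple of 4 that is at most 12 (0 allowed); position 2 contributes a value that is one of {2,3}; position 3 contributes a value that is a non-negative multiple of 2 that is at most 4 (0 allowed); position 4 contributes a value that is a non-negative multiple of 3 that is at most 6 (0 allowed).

2

The generating function for the choices is (1 + z⁴ + z⁸ + z¹²)·(z² + z³)·(1 + z² + z⁴)·(1 + z³ + z⁶); the count is [z⁵].
(1 + z⁴ + z⁸ + z¹²) has coefficients 1,0,0,0,1,0 for degrees 0…5.
(z² + z³) has coefficients 0,0,1,1,0,0 for degrees 0…5.
Multiplying by (1 + z² + z⁴) gives running coefficients 0,0,1,1,1,1 for degrees 0…5.
Finally multiplying by (1 + z³ + z⁶), the product of all factors after the first has coefficients 0,0,1,1,1,2 for degrees 0…5.
[z⁵] = 1·2 + 1·0 = 2.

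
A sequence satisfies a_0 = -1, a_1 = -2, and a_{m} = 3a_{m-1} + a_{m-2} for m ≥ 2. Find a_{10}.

-98644

The ordinary generating function has denominator 1 - 3t - t^2.
Iterating the recurrence: a_0,…,a_{10} = -1, -2, -7, -23, -76, -251, -829, -2738, -9043, -29867, -98644.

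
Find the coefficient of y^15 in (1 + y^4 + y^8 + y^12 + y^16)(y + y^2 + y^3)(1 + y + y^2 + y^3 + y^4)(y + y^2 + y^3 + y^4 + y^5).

(1 + y^4 + y^8 + y^12 + y^16) has coefficients 1,0,0,0,1,0,0,0,1,0,0,0,1,0,0,0 for degrees 0…15.
(y + y^2 + y^3) has coefficients 0,1,1,1,0,0,0,0,0,0,0,0,0,0,0,0 for degrees 0…15.
Multiplying by (1 + y + y^2 + y^3 + y^4) gives running coefficients 0,1,2,3,3,3,2,1,0,0,0,0,0,0,0,0 for degrees 0…15.
Finally multiplying by (y + y^2 + y^3 + y^4 + y^5), the product of all factors after the first has coefficients 0,0,1,3,6,9,12,13,12,9,6,3,1,0,0,0 for degrees 0…15.
[y^15] = 1·0 + 1·3 + 1·13 + 1·3 = 19.

19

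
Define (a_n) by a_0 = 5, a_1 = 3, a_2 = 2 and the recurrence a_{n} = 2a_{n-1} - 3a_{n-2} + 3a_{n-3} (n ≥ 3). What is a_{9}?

130

The ordinary generating function has denominator 1 - 2t + 3t^2 - 3t^3.
Iterating the recurrence: a_0,…,a_{9} = 5, 3, 2, 10, 23, 22, 5, 13, 77, 130.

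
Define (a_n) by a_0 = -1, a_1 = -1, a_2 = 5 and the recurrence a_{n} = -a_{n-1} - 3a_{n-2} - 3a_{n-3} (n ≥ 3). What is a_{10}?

The ordinary generating function has denominator 1 + z + 3z^2 + 3z^3.
Iterating the recurrence: a_0,…,a_{10} = -1, -1, 5, 1, -13, -5, 41, 13, -121, -41, 365.

365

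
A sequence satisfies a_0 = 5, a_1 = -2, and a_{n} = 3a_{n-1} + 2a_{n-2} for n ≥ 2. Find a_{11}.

The ordinary generating function has denominator 1 - 3t - 2t^2.
Iterating the recurrence: a_0,…,a_{11} = 5, -2, 4, 8, 32, 112, 400, 1424, 5072, 18064, 64336, 229136.

229136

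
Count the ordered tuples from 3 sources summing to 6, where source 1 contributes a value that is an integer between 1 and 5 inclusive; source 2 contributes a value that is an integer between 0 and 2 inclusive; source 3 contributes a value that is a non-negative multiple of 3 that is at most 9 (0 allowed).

5

The generating function for the choices is (x + x^2 + x^3 + x^4 + x^5)·(1 + x + x^2)·(1 + x^3 + x^6 + x^9); the count is [x^6].
(x + x^2 + x^3 + x^4 + x^5) has coefficients 0,1,1,1,1,1 for degrees 0…5.
(1 + x + x^2) has coefficients 1,1,1,0,0,0,0 for degrees 0…6.
Finally multiplying by (1 + x^3 + x^6 + x^9), the product of all factors after the first has coefficients 1,1,1,1,1,1,1 for degrees 0…6.
[x^6] = 1·1 + 1·1 + 1·1 + 1·1 + 1·1 = 5.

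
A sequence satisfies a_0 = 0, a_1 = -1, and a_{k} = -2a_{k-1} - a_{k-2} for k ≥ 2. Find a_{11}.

The ordinary generating function has denominator 1 + 2t + t^2.
Iterating the recurrence: a_0,…,a_{11} = 0, -1, 2, -3, 4, -5, 6, -7, 8, -9, 10, -11.

-11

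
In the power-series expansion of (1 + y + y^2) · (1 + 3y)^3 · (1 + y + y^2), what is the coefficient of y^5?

144

(1 + y + y^2) has coefficients 1,1,1 for degrees 0…2.
(1 + 3y)^3 has coefficients 1,9,27,27,0,0 for degrees 0…5.
Finally multiplying by (1 + y + y^2), the product of all factors after the first has coefficients 1,10,37,63,54,27 for degrees 0…5.
[y^5] = 1·27 + 1·54 + 1·63 = 144.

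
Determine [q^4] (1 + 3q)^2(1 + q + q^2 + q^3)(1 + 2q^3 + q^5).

(1 + 3q)^2 has coefficients 1,6,9 for degrees 0…2.
(1 + q + q^2 + q^3) has coefficients 1,1,1,1,0 for degrees 0…4.
Finally multiplying by (1 + 2q^3 + q^5), the product of all factors after the first has coefficients 1,1,1,3,2 for degrees 0…4.
[q^4] = 1·2 + 6·3 + 9·1 = 29.

29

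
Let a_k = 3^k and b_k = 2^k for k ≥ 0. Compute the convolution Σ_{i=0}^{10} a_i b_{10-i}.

The convolution is the t^10 coefficient of A(t)B(t).
Σ = 1·1024 + 3·512 + 9·256 + 27·128 + 81·64 + 243·32 + 729·16 + 2187·8 + 6561·4 + 19683·2 + 59049·1 = 175099.

175099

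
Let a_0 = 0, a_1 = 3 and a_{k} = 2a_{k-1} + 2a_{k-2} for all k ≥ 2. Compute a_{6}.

The ordinary generating function has denominator 1 - 2q - 2q^2.
Iterating the recurrence: a_0,…,a_{6} = 0, 3, 6, 18, 48, 132, 360.

360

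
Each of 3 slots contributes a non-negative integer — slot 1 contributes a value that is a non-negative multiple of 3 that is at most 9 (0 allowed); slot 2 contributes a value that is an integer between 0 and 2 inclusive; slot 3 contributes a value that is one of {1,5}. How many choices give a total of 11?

The generating function for the choices is (1 + y^3 + y^6 + y^9)·(1 + y + y^2)·(y + y^5); the count is [y^11].
(1 + y^3 + y^6 + y^9) has coefficients 1,0,0,1,0,0,1,0,0,1 for degrees 0…9.
(1 + y + y^2) has coefficients 1,1,1,0,0,0,0,0,0,0,0,0 for degrees 0…11.
Finally multiplying by (y + y^5), the product of all factors after the first has coefficients 0,1,1,1,0,1,1,1,0,0,0,0 for degrees 0…11.
[y^11] = 1·0 + 1·0 + 1·1 + 1·1 = 2.

2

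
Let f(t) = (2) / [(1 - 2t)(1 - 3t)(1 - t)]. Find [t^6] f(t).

6050

The denominator gives the recurrence a_n = 6a_(n−1) − 11a_(n−2) + 6a_(n−3) for n ≥ 3; the numerator fixes a_0 = 2, a_1 = 12, a_2 = 50.
Iterating: 2, 12, 50, 180, 602, 1932, 6050, so a_6 = 6050.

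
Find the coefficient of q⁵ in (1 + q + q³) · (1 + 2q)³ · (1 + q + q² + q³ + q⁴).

(1 + q + q³) has coefficients 1,1,0,1 for degrees 0…3.
(1 + 2q)³ has coefficients 1,6,12,8,0,0 for degrees 0…5.
Finally multiplying by (1 + q + q² + q³ + q⁴), the product of all factors after the first has coefficients 1,7,19,27,27,26 for degrees 0…5.
[q⁵] = 1·26 + 1·27 + 1·19 = 72.

72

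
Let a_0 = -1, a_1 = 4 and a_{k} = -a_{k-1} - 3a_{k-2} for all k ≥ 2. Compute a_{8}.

The ordinary generating function has denominator 1 + y + 3y^2.
Iterating the recurrence: a_0,…,a_{8} = -1, 4, -1, -11, 14, 19, -61, 4, 179.

179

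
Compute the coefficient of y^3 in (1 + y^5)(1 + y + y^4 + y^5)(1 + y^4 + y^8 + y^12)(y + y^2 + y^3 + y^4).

2

(1 + y^5) has coefficients 1,0,0,0 for degrees 0…3.
(1 + y + y^4 + y^5) has coefficients 1,1,0,0 for degrees 0…3.
Multiplying by (1 + y^4 + y^8 + y^12) gives running coefficients 1,1,0,0 for degrees 0…3.
Finally multiplying by (y + y^2 + y^3 + y^4), the product of all factors after the first has coefficients 0,1,2,2 for degrees 0…3.
[y^3] = 1·2 = 2.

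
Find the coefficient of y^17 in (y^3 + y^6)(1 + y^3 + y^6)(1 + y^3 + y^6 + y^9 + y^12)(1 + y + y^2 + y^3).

(y^3 + y^6) has coefficients 0,0,0,1,0,0,1 for degrees 0…6.
(1 + y^3 + y^6) has coefficients 1,0,0,1,0,0,1,0,0,0,0,0,0,0,0,0,0,0 for degrees 0…17.
Multiplying by (1 + y^3 + y^6 + y^9 + y^12) gives running coefficients 1,0,0,2,0,0,3,0,0,3,0,0,3,0,0,2,0,0 for degrees 0…17.
Finally multiplying by (1 + y + y^2 + y^3), the product of all factors after the first has coefficients 1,1,1,3,2,2,5,3,3,6,3,3,6,3,3,5,2,2 for degrees 0…17.
[y^17] = 1·3 + 1·3 = 6.

6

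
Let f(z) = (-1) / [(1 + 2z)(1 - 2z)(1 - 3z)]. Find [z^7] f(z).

The denominator gives the recurrence a_n = 3a_(n−1) + 4a_(n−2) − 12a_(n−3) for n ≥ 3; the numerator fixes a_0 = -1, a_1 = -3, a_2 = -13.
Iterating: -1, -3, -13, -39, -133, -399, -1261, -3783, so a_7 = -3783.

-3783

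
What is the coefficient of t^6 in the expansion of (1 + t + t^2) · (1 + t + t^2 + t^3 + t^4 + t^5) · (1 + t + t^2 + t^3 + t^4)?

(1 + t + t^2) has coefficients 1,1,1 for degrees 0…2.
(1 + t + t^2 + t^3 + t^4 + t^5) has coefficients 1,1,1,1,1,1,0 for degrees 0…6.
Finally multiplying by (1 + t + t^2 + t^3 + t^4), the product of all factors after the first has coefficients 1,2,3,4,5,5,4 for degrees 0…6.
[t^6] = 1·4 + 1·5 + 1·5 = 14.

14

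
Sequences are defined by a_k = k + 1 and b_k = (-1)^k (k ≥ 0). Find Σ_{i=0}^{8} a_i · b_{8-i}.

5

The convolution is the t^8 coefficient of A(t)B(t).
Σ = 1·1 + 2·(-1) + 3·1 + 4·(-1) + 5·1 + 6·(-1) + 7·1 + 8·(-1) + 9·1 = 5.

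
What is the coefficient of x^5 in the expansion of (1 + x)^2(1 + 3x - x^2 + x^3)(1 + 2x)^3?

(1 + x)^2 has coefficients 1,2,1 for degrees 0…2.
(1 + 3x - x^2 + x^3) has coefficients 1,3,-1,1,0,0 for degrees 0…5.
Finally multiplying by (1 + 2x)^3, the product of all factors after the first has coefficients 1,9,29,39,18,4 for degrees 0…5.
[x^5] = 1·4 + 2·18 + 1·39 = 79.

79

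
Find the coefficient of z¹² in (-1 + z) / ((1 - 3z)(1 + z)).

-265721

The denominator gives the recurrence a_n = 2a_(n−1) + 3a_(n−2) for n ≥ 3; the numerator fixes a_0 = -1, a_1 = -1, a_2 = -5.
Iterating: -1, -1, -5, -13, -41, -121, -365, -1093, -3281, -9841, -29525, -88573, -265721, so a_12 = -265721.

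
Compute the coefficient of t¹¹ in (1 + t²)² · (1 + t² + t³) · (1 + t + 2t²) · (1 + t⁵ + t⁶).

(1 + t²)² has coefficients 1,0,2,0,1 for degrees 0…4.
(1 + t² + t³) has coefficients 1,0,1,1,0,0,0,0,0,0,0,0 for degrees 0…11.
Multiplying by (1 + t + 2t²) gives running coefficients 1,1,3,2,3,2,0,0,0,0,0,0 for degrees 0…11.
Finally multiplying by (1 + t⁵ + t⁶), the product of all factors after the first has coefficients 1,1,3,2,3,3,2,4,5,5,5,2 for degrees 0…11.
[t¹¹] = 1·2 + 2·5 + 1·4 = 16.

16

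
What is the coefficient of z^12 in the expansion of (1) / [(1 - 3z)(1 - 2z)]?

Partial fractions give a closed form: a_n = (3)·3^n + (-2)·2^n.
At n = 12: a_12 = 1586131.

1586131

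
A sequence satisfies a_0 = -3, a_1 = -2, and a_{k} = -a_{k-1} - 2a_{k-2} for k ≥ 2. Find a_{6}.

4

The ordinary generating function has denominator 1 + x + 2x^2.
Iterating the recurrence: a_0,…,a_{6} = -3, -2, 8, -4, -12, 20, 4.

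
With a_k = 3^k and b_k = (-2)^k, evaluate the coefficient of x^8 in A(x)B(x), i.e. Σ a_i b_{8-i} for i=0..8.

The convolution is the x^8 coefficient of A(x)B(x).
Σ = 1·256 + 3·(-128) + 9·64 + 27·(-32) + 81·16 + 243·(-8) + 729·4 + 2187·(-2) + 6561·1 = 4039.

4039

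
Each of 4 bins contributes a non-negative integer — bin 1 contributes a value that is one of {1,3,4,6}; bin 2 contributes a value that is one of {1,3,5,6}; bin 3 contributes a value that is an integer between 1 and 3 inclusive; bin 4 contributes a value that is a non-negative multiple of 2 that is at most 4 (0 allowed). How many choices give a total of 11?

16

The generating function for the choices is (t + t³ + t⁴ + t⁶)·(t + t³ + t⁵ + t⁶)·(t + t² + t³)·(1 + t² + t⁴); the count is [t¹¹].
(t + t³ + t⁴ + t⁶) has coefficients 0,1,0,1,1,0,1 for degrees 0…6.
(t + t³ + t⁵ + t⁶) has coefficients 0,1,0,1,0,1,1,0,0,0,0,0 for degrees 0…11.
Multiplying by (t + t² + t³) gives running coefficients 0,0,1,1,2,1,2,2,2,1,0,0 for degrees 0…11.
Finally multiplying by (1 + t² + t⁴), the product of all factors after the first has coefficients 0,0,1,1,3,2,5,4,6,4,4,3 for degrees 0…11.
[t¹¹] = 1·4 + 1·6 + 1·4 + 1·2 = 16.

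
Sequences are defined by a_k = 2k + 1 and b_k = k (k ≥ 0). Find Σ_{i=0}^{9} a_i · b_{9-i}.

285

This is [x^9] in the product of the two ordinary generating functions.
Σ = 1·9 + 3·8 + 5·7 + 7·6 + 9·5 + 11·4 + 13·3 + 15·2 + 17·1 + 19·0 = 285.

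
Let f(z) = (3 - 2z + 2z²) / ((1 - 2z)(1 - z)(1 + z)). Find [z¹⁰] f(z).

Partial fractions give a closed form: a_n = (10/3)·2^n + (-3/2)·1^n + (7/6)·(-1)^n.
At n = 10: a_10 = 3413.

3413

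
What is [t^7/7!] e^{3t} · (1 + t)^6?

1017495

The EGF product rule gives c_7 = Σ_{k_1+k_2=7} C(7; k_1,k_2) · ∏ g_i(k_i), where e^{3t} gives (3)^k; (1+t)^6 gives the falling factorial (6)_k.
g_1(k) for k = 0…7: 1, 3, 9, 27, 81, 243, 729, 2187.
g_2(k) for k = 0…7: 1, 6, 30, 120, 360, 720, 720, 0.
c_7 = Σ_k C(7,k)·g_1(k)·g_2(7−k) = 7·3·720 + 21·9·720 + 35·27·360 + 35·81·120 + 21·243·30 + 7·729·6 + 1·2187·1 = 15120 + 136080 + 340200 + 340200 + 153090 + 30618 + 2187 = 1017495.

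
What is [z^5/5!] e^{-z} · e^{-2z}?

The EGF product rule gives c_5 = Σ_{k_1+k_2=5} C(5; k_1,k_2) · ∏ g_i(k_i), where e^{-z} gives (-1)^k; e^{-2z} gives (-2)^k.
g_1(k) for k = 0…5: 1, -1, 1, -1, 1, -1.
g_2(k) for k = 0…5: 1, -2, 4, -8, 16, -32.
c_5 = Σ_k C(5,k)·g_1(k)·g_2(5−k) = 1·1·(-32) + 5·(-1)·16 + 10·1·(-8) + 10·(-1)·4 + 5·1·(-2) + 1·(-1)·1 = −32 − 80 − 80 − 40 − 10 − 1 = -243.

-243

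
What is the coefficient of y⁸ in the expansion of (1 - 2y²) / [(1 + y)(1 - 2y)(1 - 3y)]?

11311

Partial fractions give a closed form: a_n = (-1/12)·(-1)^n + (-2/3)·2^n + (7/4)·3^n.
At n = 8: a_8 = 11311.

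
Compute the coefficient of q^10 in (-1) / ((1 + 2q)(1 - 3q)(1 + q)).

-27391

Partial fractions give a closed form: a_n = (-4/5)·(-2)^n + (-9/20)·3^n + (1/4)·(-1)^n.
At n = 10: a_10 = -27391.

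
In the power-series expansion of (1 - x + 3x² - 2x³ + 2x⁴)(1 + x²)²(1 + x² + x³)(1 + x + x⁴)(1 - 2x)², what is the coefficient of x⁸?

(1 - x + 3x² - 2x³ + 2x⁴) has coefficients 1,-1,3,-2,2 for degrees 0…4.
(1 + x²)² has coefficients 1,0,2,0,1,0,0,0,0 for degrees 0…8.
Multiplying by (1 + x² + x³) gives running coefficients 1,0,3,1,3,2,1,1,0 for degrees 0…8.
Multiplying by (1 + x + x⁴) gives running coefficients 1,1,3,4,5,5,6,3,4 for degrees 0…8.
Finally multiplying by (1 - 2x)², the product of all factors after the first has coefficients 1,-3,3,-4,1,1,6,-1,16 for degrees 0…8.
[x⁸] = 1·16 − 1·(-1) + 3·6 − 2·1 + 2·1 = 35.

35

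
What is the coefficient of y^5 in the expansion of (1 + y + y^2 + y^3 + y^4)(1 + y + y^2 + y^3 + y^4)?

4

(1 + y + y^2 + y^3 + y^4) has coefficients 1,1,1,1,1 for degrees 0…4.
(1 + y + y^2 + y^3 + y^4) has coefficients 1,1,1,1,1,0 for degrees 0…5.
[y^5] = 1·0 + 1·1 + 1·1 + 1·1 + 1·1 = 4.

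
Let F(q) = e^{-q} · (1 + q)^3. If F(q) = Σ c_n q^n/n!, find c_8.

The EGF product rule gives c_8 = Σ_{k_1+k_2=8} C(8; k_1,k_2) · ∏ g_i(k_i), where e^{-q} gives (-1)^k; (1+q)^3 gives the falling factorial (3)_k.
g_1(k) for k = 0…8: 1, -1, 1, -1, 1, -1, 1, -1, 1.
g_2(k) for k = 0…8: 1, 3, 6, 6, 0, 0, 0, 0, 0.
c_8 = Σ_k C(8,k)·g_1(k)·g_2(8−k) = 56·(-1)·6 + 28·1·6 + 8·(-1)·3 + 1·1·1 = −336 + 168 − 24 + 1 = -191.

-191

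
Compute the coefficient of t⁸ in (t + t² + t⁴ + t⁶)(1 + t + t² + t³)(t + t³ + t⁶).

(t + t² + t⁴ + t⁶) has coefficients 0,1,1,0,1,0,1 for degrees 0…6.
(1 + t + t² + t³) has coefficients 1,1,1,1,0,0,0,0,0 for degrees 0…8.
Finally multiplying by (t + t³ + t⁶), the product of all factors after the first has coefficients 0,1,1,2,2,1,2,1,1 for degrees 0…8.
[t⁸] = 1·1 + 1·2 + 1·2 + 1·1 = 6.

6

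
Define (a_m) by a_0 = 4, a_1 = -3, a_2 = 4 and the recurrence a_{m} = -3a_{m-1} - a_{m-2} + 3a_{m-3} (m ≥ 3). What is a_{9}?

1689

The ordinary generating function has denominator 1 + 3q + q^2 - 3q^3.
Iterating the recurrence: a_0,…,a_{9} = 4, -3, 4, 3, -22, 75, -194, 441, -904, 1689.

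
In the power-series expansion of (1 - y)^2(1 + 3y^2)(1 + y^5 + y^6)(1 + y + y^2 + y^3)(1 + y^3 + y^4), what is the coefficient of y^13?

-1

(1 - y)^2 has coefficients 1,-2,1 for degrees 0…2.
(1 + 3y^2) has coefficients 1,0,3,0,0,0,0,0,0,0,0,0,0,0 for degrees 0…13.
Multiplying by (1 + y^5 + y^6) gives running coefficients 1,0,3,0,0,1,1,3,3,0,0,0,0,0 for degrees 0…13.
Multiplying by (1 + y + y^2 + y^3) gives running coefficients 1,1,4,4,3,4,2,5,8,7,6,3,0,0 for degrees 0…13.
Finally multiplying by (1 + y^3 + y^4), the product of all factors after the first has coefficients 1,1,4,5,5,9,10,12,15,13,13,16,15,13 for degrees 0…13.
[y^13] = 1·13 − 2·15 + 1·16 = -1.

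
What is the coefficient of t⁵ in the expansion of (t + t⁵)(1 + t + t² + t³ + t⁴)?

2

(t + t⁵) has coefficients 0,1,0,0,0,1 for degrees 0…5.
(1 + t + t² + t³ + t⁴) has coefficients 1,1,1,1,1,0 for degrees 0…5.
[t⁵] = 1·1 + 1·1 = 2.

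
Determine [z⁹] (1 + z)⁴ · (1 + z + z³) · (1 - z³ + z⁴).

(1 + z)⁴ has coefficients 1,4,6,4,1 for degrees 0…4.
(1 + z + z³) has coefficients 1,1,0,1,0,0,0,0,0,0 for degrees 0…9.
Finally multiplying by (1 - z³ + z⁴), the product of all factors after the first has coefficients 1,1,0,0,0,1,-1,1,0,0 for degrees 0…9.
[z⁹] = 1·0 + 4·0 + 6·1 + 4·(-1) + 1·1 = 3.

3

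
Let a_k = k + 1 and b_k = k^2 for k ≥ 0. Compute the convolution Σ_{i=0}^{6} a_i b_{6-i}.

This is [x^6] in the product of the two ordinary generating functions.
Σ = 1·36 + 2·25 + 3·16 + 4·9 + 5·4 + 6·1 + 7·0 = 196.

196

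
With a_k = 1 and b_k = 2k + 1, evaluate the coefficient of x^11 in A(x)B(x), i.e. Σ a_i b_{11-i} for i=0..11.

This is [x^11] in the product of the two ordinary generating functions.
Σ = 1·23 + 1·21 + 1·19 + 1·17 + 1·15 + 1·13 + 1·11 + 1·9 + 1·7 + 1·5 + 1·3 + 1·1 = 144.

144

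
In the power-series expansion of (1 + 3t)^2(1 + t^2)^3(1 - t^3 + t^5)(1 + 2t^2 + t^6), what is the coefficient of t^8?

53

(1 + 3t)^2 has coefficients 1,6,9 for degrees 0…2.
(1 + t^2)^3 has coefficients 1,0,3,0,3,0,1,0,0 for degrees 0…8.
Multiplying by (1 - t^3 + t^5) gives running coefficients 1,0,3,-1,3,-2,1,0,0 for degrees 0…8.
Finally multiplying by (1 + 2t^2 + t^6), the product of all factors after the first has coefficients 1,0,5,-1,9,-4,8,-4,5 for degrees 0…8.
[t^8] = 1·5 + 6·(-4) + 9·8 = 53.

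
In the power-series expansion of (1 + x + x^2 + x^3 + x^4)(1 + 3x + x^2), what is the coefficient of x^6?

(1 + x + x^2 + x^3 + x^4) has coefficients 1,1,1,1,1 for degrees 0…4.
(1 + 3x + x^2) has coefficients 1,3,1,0,0,0,0 for degrees 0…6.
[x^6] = 1·0 + 1·0 + 1·0 + 1·0 + 1·1 = 1.

1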